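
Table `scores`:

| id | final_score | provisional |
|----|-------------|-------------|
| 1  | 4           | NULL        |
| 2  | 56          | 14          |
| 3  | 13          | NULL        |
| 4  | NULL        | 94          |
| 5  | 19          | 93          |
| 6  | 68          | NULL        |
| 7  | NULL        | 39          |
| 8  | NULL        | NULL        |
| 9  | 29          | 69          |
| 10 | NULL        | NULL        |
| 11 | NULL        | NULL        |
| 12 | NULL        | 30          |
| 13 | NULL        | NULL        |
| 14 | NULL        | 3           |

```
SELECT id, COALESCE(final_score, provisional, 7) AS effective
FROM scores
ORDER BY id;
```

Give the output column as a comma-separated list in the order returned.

4, 56, 13, 94, 19, 68, 39, 7, 29, 7, 7, 30, 7, 3

id=1: final_score=4 → 4
id=2: final_score=56 → 56
id=3: final_score=13 → 13
id=4: final_score=NULL, provisional=94 → 94
id=5: final_score=19 → 19
id=6: final_score=68 → 68
id=7: final_score=NULL, provisional=39 → 39
id=8: final_score=NULL, provisional=NULL, → literal 7 → 7
id=9: final_score=29 → 29
id=10: final_score=NULL, provisional=NULL, → literal 7 → 7
id=11: final_score=NULL, provisional=NULL, → literal 7 → 7
id=12: final_score=NULL, provisional=30 → 30
id=13: final_score=NULL, provisional=NULL, → literal 7 → 7
id=14: final_score=NULL, provisional=3 → 3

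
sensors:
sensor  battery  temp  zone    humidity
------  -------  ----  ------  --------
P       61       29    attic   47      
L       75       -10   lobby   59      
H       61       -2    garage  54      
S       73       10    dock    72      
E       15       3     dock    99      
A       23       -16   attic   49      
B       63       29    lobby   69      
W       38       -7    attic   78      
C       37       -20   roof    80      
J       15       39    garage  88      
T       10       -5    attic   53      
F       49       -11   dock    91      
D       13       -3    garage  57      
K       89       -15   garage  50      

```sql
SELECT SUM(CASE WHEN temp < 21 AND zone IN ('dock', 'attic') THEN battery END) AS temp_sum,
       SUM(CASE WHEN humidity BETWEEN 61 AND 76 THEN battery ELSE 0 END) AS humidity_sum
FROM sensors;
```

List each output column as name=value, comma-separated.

[temp_sum: temp < 21 AND zone IN ('dock', 'attic')]
sensor=P: ✗
sensor=L: ✗
sensor=H: ✗
sensor=S: ✓ → 73
sensor=E: ✓ → 15
sensor=A: ✓ → 23
sensor=B: ✗
sensor=W: ✓ → 38
sensor=C: ✗
sensor=J: ✗
sensor=T: ✓ → 10
sensor=F: ✓ → 49
sensor=D: ✗
sensor=K: ✗
temp_sum = 73 + 15 + 23 + 38 + 10 + 49 = 208
—
[humidity_sum: humidity BETWEEN 61 AND 76]
sensor=P: ✗
sensor=L: ✗
sensor=H: ✗
sensor=S: ✓ → 73
sensor=E: ✗
sensor=A: ✗
sensor=B: ✓ → 63
sensor=W: ✗
sensor=C: ✗
sensor=J: ✗
sensor=T: ✗
sensor=F: ✗
sensor=D: ✗
sensor=K: ✗
humidity_sum = 73 + 63 = 136

temp_sum=208, humidity_sum=136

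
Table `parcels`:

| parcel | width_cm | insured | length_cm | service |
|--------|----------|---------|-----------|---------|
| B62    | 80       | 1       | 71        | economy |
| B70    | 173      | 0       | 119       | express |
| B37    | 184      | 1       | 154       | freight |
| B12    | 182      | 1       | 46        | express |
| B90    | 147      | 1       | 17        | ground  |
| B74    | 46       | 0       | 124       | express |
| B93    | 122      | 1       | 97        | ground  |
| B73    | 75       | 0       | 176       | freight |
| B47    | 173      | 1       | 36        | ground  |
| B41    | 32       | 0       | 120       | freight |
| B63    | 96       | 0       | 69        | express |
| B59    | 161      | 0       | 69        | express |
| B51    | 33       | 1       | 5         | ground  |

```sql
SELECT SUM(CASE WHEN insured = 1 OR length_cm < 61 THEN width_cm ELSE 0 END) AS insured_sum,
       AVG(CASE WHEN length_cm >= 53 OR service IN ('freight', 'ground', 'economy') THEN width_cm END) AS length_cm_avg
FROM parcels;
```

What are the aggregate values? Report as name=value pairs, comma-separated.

insured_sum=921, length_cm_avg=110.1666666667

[insured_sum: insured = 1 OR length_cm < 61]
parcel=B62: ✓ → 80
parcel=B70: ✗
parcel=B37: ✓ → 184
parcel=B12: ✓ → 182
parcel=B90: ✓ → 147
parcel=B74: ✗
parcel=B93: ✓ → 122
parcel=B73: ✗
parcel=B47: ✓ → 173
parcel=B41: ✗
parcel=B63: ✗
parcel=B59: ✗
parcel=B51: ✓ → 33
insured_sum = 80 + 184 + 182 + 147 + 122 + 173 + 33 = 921
—
[length_cm_avg: length_cm >= 53 OR service IN ('freight', 'ground', 'economy')]
parcel=B62: ✓ → 80
parcel=B70: ✓ → 173
parcel=B37: ✓ → 184
parcel=B12: ✗
parcel=B90: ✓ → 147
parcel=B74: ✓ → 46
parcel=B93: ✓ → 122
parcel=B73: ✓ → 75
parcel=B47: ✓ → 173
parcel=B41: ✓ → 32
parcel=B63: ✓ → 96
parcel=B59: ✓ → 161
parcel=B51: ✓ → 33
length_cm_avg = (80 + 173 + 184 + 147 + 46 + 122 + 75 + 173 + 32 + 96 + 161 + 33) / 12 = 110.1666666667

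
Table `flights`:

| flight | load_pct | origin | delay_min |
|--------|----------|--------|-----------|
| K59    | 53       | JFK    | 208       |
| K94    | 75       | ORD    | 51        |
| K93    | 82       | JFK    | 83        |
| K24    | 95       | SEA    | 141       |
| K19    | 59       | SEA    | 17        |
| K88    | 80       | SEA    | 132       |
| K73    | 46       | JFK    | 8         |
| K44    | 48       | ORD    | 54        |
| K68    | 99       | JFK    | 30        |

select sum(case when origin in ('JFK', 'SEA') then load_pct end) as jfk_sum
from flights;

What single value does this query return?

514

flight=K59: ✓ → 53
flight=K94: ✗
flight=K93: ✓ → 82
flight=K24: ✓ → 95
flight=K19: ✓ → 59
flight=K88: ✓ → 80
flight=K73: ✓ → 46
flight=K44: ✗
flight=K68: ✓ → 99
jfk_sum = 53 + 82 + 95 + 59 + 80 + 46 + 99 = 514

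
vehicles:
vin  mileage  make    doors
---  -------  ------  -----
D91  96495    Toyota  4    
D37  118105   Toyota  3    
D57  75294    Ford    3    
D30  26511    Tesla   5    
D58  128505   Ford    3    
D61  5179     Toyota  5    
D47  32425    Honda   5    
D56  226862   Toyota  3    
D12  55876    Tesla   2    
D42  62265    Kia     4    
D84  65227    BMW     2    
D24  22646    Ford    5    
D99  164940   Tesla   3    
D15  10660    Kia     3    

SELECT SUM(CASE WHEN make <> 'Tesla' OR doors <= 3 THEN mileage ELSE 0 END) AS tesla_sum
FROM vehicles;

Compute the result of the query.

1064479

vin=D91: ✓ → 96495
vin=D37: ✓ → 118105
vin=D57: ✓ → 75294
vin=D30: ✗
vin=D58: ✓ → 128505
vin=D61: ✓ → 5179
vin=D47: ✓ → 32425
vin=D56: ✓ → 226862
vin=D12: ✓ → 55876
vin=D42: ✓ → 62265
vin=D84: ✓ → 65227
vin=D24: ✓ → 22646
vin=D99: ✓ → 164940
vin=D15: ✓ → 10660
tesla_sum = 96495 + 118105 + 75294 + 128505 + 5179 + 32425 + 226862 + 55876 + 62265 + 65227 + 22646 + 164940 + 10660 = 1064479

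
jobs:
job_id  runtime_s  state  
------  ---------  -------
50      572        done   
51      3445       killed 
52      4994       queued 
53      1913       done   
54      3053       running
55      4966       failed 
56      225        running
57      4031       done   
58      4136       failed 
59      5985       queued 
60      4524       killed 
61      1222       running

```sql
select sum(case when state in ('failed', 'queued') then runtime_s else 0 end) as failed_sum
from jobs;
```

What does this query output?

job_id=50: ✗
job_id=51: ✗
job_id=52: ✓ → 4994
job_id=53: ✗
job_id=54: ✗
job_id=55: ✓ → 4966
job_id=56: ✗
job_id=57: ✗
job_id=58: ✓ → 4136
job_id=59: ✓ → 5985
job_id=60: ✗
job_id=61: ✗
failed_sum = 4994 + 4966 + 4136 + 5985 = 20081

20081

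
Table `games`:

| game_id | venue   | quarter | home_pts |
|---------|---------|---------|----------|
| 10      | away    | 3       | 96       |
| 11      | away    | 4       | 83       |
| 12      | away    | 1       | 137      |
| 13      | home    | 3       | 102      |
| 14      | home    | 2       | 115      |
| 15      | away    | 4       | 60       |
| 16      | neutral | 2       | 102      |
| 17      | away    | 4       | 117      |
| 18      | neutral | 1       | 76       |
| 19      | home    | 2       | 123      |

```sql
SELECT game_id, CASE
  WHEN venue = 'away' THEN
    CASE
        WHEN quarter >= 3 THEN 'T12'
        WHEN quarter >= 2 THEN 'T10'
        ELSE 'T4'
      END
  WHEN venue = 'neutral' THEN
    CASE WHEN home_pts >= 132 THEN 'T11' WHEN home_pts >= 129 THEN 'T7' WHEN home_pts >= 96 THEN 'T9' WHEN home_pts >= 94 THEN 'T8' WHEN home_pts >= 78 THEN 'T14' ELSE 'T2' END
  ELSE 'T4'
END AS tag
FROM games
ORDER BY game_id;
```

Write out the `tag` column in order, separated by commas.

game_id=10: venue='away' → inner[quarter >= 3] → T12
game_id=11: venue='away' → inner[quarter >= 3] → T12
game_id=12: venue='away' → inner[ELSE] → T4
game_id=13: venue='home' → outer ELSE → T4
game_id=14: venue='home' → outer ELSE → T4
game_id=15: venue='away' → inner[quarter >= 3] → T12
game_id=16: venue='neutral' → inner[home_pts >= 96] → T9
game_id=17: venue='away' → inner[quarter >= 3] → T12
game_id=18: venue='neutral' → inner[ELSE] → T2
game_id=19: venue='home' → outer ELSE → T4

T12, T12, T4, T4, T4, T12, T9, T12, T2, T4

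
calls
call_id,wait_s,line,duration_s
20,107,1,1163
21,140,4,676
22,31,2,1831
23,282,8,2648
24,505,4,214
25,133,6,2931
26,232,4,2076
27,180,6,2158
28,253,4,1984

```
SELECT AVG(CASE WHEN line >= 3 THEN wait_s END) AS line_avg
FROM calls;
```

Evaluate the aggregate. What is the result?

246.4285714286

call_id=20: ✗
call_id=21: ✓ → 140
call_id=22: ✗
call_id=23: ✓ → 282
call_id=24: ✓ → 505
call_id=25: ✓ → 133
call_id=26: ✓ → 232
call_id=27: ✓ → 180
call_id=28: ✓ → 253
line_avg = (140 + 282 + 505 + 133 + 232 + 180 + 253) / 7 = 246.4285714286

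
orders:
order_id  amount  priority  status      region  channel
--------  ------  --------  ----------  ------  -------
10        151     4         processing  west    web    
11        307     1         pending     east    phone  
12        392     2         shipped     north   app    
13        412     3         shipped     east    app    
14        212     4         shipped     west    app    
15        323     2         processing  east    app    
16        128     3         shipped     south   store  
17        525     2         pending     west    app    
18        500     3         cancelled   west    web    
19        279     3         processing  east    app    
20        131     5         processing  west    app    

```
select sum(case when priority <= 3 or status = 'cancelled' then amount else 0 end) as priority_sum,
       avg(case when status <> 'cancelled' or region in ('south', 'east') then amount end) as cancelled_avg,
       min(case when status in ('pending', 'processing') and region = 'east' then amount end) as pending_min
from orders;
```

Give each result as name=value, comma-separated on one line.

[priority_sum: priority <= 3 or status = 'cancelled']
order_id=10: ✗
order_id=11: ✓ → 307
order_id=12: ✓ → 392
order_id=13: ✓ → 412
order_id=14: ✗
order_id=15: ✓ → 323
order_id=16: ✓ → 128
order_id=17: ✓ → 525
order_id=18: ✓ → 500
order_id=19: ✓ → 279
order_id=20: ✗
priority_sum = 307 + 392 + 412 + 323 + 128 + 525 + 500 + 279 = 2866
—
[cancelled_avg: status <> 'cancelled' or region in ('south', 'east')]
order_id=10: ✓ → 151
order_id=11: ✓ → 307
order_id=12: ✓ → 392
order_id=13: ✓ → 412
order_id=14: ✓ → 212
order_id=15: ✓ → 323
order_id=16: ✓ → 128
order_id=17: ✓ → 525
order_id=18: ✗
order_id=19: ✓ → 279
order_id=20: ✓ → 131
cancelled_avg = (151 + 307 + 392 + 412 + 212 + 323 + 128 + 525 + 279 + 131) / 10 = 286
—
[pending_min: status in ('pending', 'processing') and region = 'east']
order_id=10: ✗
order_id=11: ✓ → 307
order_id=12: ✗
order_id=13: ✗
order_id=14: ✗
order_id=15: ✓ → 323
order_id=16: ✗
order_id=17: ✗
order_id=18: ✗
order_id=19: ✓ → 279
order_id=20: ✗
pending_min = MIN(307, 323, 279) = 279

priority_sum=2866, cancelled_avg=286, pending_min=279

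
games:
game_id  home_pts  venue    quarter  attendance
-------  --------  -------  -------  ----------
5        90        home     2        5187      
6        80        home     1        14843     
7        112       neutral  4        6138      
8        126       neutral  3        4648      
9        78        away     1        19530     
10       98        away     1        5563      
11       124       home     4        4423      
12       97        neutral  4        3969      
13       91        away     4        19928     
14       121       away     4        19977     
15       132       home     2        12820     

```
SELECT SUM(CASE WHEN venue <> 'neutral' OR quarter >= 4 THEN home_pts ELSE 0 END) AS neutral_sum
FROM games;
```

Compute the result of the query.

game_id=5: ✓ → 90
game_id=6: ✓ → 80
game_id=7: ✓ → 112
game_id=8: ✗
game_id=9: ✓ → 78
game_id=10: ✓ → 98
game_id=11: ✓ → 124
game_id=12: ✓ → 97
game_id=13: ✓ → 91
game_id=14: ✓ → 121
game_id=15: ✓ → 132
neutral_sum = 90 + 80 + 112 + 78 + 98 + 124 + 97 + 91 + 121 + 132 = 1023

1023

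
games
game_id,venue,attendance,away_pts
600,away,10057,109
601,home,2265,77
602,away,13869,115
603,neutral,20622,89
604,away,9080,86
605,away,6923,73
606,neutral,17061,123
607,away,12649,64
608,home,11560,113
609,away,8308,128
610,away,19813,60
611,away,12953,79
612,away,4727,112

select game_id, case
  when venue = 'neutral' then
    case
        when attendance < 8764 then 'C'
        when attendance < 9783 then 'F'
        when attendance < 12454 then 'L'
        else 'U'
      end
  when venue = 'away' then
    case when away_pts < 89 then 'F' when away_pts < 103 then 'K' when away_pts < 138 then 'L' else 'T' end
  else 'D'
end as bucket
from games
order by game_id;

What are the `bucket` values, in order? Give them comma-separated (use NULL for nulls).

game_id=600: venue='away' → inner[away_pts < 138] → L
game_id=601: venue='home' → outer ELSE → D
game_id=602: venue='away' → inner[away_pts < 138] → L
game_id=603: venue='neutral' → inner[ELSE] → U
game_id=604: venue='away' → inner[away_pts < 89] → F
game_id=605: venue='away' → inner[away_pts < 89] → F
game_id=606: venue='neutral' → inner[ELSE] → U
game_id=607: venue='away' → inner[away_pts < 89] → F
game_id=608: venue='home' → outer ELSE → D
game_id=609: venue='away' → inner[away_pts < 138] → L
game_id=610: venue='away' → inner[away_pts < 89] → F
game_id=611: venue='away' → inner[away_pts < 89] → F
game_id=612: venue='away' → inner[away_pts < 138] → L

L, D, L, U, F, F, U, F, D, L, F, F, L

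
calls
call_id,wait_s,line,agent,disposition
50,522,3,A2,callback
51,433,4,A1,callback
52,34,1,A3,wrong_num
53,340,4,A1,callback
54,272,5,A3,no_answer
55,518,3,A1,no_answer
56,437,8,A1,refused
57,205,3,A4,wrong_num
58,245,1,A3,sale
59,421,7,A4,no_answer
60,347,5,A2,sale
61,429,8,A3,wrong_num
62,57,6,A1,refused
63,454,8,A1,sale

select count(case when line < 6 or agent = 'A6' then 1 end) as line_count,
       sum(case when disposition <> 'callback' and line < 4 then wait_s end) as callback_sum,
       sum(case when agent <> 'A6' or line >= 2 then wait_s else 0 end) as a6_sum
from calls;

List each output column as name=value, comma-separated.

line_count=9, callback_sum=1002, a6_sum=4714

[line_count: line < 6 or agent = 'A6']
call_id=50: ✓ → 1
call_id=51: ✓ → 1
call_id=52: ✓ → 1
call_id=53: ✓ → 1
call_id=54: ✓ → 1
call_id=55: ✓ → 1
call_id=56: ✗
call_id=57: ✓ → 1
call_id=58: ✓ → 1
call_id=59: ✗
call_id=60: ✓ → 1
call_id=61: ✗
call_id=62: ✗
call_id=63: ✗
line_count = COUNT(1, 1, 1, 1, 1, 1, 1, 1, 1) = 9
—
[callback_sum: disposition <> 'callback' and line < 4]
call_id=50: ✗
call_id=51: ✗
call_id=52: ✓ → 34
call_id=53: ✗
call_id=54: ✗
call_id=55: ✓ → 518
call_id=56: ✗
call_id=57: ✓ → 205
call_id=58: ✓ → 245
call_id=59: ✗
call_id=60: ✗
call_id=61: ✗
call_id=62: ✗
call_id=63: ✗
callback_sum = 34 + 518 + 205 + 245 = 1002
—
[a6_sum: agent <> 'A6' or line >= 2]
call_id=50: ✓ → 522
call_id=51: ✓ → 433
call_id=52: ✓ → 34
call_id=53: ✓ → 340
call_id=54: ✓ → 272
call_id=55: ✓ → 518
call_id=56: ✓ → 437
call_id=57: ✓ → 205
call_id=58: ✓ → 245
call_id=59: ✓ → 421
call_id=60: ✓ → 347
call_id=61: ✓ → 429
call_id=62: ✓ → 57
call_id=63: ✓ → 454
a6_sum = 522 + 433 + 34 + 340 + 272 + 518 + 437 + 205 + 245 + 421 + 347 + 429 + 57 + 454 = 4714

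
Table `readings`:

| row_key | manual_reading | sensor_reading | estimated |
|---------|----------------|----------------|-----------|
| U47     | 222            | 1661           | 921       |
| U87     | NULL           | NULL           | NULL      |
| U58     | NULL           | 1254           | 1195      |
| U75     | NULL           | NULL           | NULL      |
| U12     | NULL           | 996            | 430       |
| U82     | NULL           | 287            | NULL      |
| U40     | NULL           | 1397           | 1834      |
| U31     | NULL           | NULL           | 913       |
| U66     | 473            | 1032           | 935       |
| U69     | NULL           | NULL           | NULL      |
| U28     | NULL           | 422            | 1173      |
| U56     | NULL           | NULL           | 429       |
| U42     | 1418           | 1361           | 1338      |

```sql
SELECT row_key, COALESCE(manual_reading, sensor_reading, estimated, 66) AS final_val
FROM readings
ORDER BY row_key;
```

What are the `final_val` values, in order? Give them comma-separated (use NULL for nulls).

row_key=U12: manual_reading=NULL, sensor_reading=996 → 996
row_key=U28: manual_reading=NULL, sensor_reading=422 → 422
row_key=U31: manual_reading=NULL, sensor_reading=NULL, estimated=913 → 913
row_key=U40: manual_reading=NULL, sensor_reading=1397 → 1397
row_key=U42: manual_reading=1418 → 1418
row_key=U47: manual_reading=222 → 222
row_key=U56: manual_reading=NULL, sensor_reading=NULL, estimated=429 → 429
row_key=U58: manual_reading=NULL, sensor_reading=1254 → 1254
row_key=U66: manual_reading=473 → 473
row_key=U69: manual_reading=NULL, sensor_reading=NULL, estimated=NULL, → literal 66 → 66
row_key=U75: manual_reading=NULL, sensor_reading=NULL, estimated=NULL, → literal 66 → 66
row_key=U82: manual_reading=NULL, sensor_reading=287 → 287
row_key=U87: manual_reading=NULL, sensor_reading=NULL, estimated=NULL, → literal 66 → 66

996, 422, 913, 1397, 1418, 222, 429, 1254, 473, 66, 66, 287, 66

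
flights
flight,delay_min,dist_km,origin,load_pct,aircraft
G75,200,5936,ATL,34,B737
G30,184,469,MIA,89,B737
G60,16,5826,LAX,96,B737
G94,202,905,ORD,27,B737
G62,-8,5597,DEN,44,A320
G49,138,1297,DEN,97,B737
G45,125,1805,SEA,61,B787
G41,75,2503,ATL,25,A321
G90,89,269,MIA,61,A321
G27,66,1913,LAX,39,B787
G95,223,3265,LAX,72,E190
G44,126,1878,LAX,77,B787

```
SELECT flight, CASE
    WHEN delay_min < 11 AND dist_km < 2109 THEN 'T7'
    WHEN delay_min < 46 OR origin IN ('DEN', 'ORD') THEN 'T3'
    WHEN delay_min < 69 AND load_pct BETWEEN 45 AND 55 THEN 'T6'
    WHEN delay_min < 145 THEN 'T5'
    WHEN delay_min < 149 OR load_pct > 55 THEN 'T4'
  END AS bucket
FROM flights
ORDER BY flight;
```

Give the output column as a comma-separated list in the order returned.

flight=G27: delay_min < 145 → T5
flight=G30: delay_min < 149 OR load_pct > 55 → T4
flight=G41: delay_min < 145 → T5
flight=G44: delay_min < 145 → T5
flight=G45: delay_min < 145 → T5
flight=G49: delay_min < 46 OR origin IN ('DEN', 'ORD') → T3
flight=G60: delay_min < 46 OR origin IN ('DEN', 'ORD') → T3
flight=G62: delay_min < 46 OR origin IN ('DEN', 'ORD') → T3
flight=G75: (no match → NULL) → NULL
flight=G90: delay_min < 145 → T5
flight=G94: delay_min < 46 OR origin IN ('DEN', 'ORD') → T3
flight=G95: delay_min < 149 OR load_pct > 55 → T4

T5, T4, T5, T5, T5, T3, T3, T3, NULL, T5, T3, T4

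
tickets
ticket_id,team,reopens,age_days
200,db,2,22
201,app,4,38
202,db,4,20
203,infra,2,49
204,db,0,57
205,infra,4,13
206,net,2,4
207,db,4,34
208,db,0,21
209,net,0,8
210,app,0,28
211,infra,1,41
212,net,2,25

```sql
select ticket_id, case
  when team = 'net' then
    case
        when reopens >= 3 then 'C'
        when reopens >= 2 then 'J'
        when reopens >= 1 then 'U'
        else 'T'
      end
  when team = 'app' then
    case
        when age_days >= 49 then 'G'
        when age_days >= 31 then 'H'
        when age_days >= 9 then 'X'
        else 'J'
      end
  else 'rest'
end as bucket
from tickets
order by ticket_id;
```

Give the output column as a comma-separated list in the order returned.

rest, H, rest, rest, rest, rest, J, rest, rest, T, X, rest, J

ticket_id=200: team='db' → outer ELSE → rest
ticket_id=201: team='app' → inner[age_days >= 31] → H
ticket_id=202: team='db' → outer ELSE → rest
ticket_id=203: team='infra' → outer ELSE → rest
ticket_id=204: team='db' → outer ELSE → rest
ticket_id=205: team='infra' → outer ELSE → rest
ticket_id=206: team='net' → inner[reopens >= 2] → J
ticket_id=207: team='db' → outer ELSE → rest
ticket_id=208: team='db' → outer ELSE → rest
ticket_id=209: team='net' → inner[ELSE] → T
ticket_id=210: team='app' → inner[age_days >= 9] → X
ticket_id=211: team='infra' → outer ELSE → rest
ticket_id=212: team='net' → inner[reopens >= 2] → J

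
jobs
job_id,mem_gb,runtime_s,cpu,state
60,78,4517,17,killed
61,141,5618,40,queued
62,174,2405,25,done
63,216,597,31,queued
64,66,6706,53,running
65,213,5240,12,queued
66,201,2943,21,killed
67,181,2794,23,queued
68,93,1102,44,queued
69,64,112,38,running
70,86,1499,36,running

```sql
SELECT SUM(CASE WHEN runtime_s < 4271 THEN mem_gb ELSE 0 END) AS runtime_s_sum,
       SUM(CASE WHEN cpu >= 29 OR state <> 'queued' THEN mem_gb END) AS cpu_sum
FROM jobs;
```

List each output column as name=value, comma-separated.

[runtime_s_sum: runtime_s < 4271]
job_id=60: ✗
job_id=61: ✗
job_id=62: ✓ → 174
job_id=63: ✓ → 216
job_id=64: ✗
job_id=65: ✗
job_id=66: ✓ → 201
job_id=67: ✓ → 181
job_id=68: ✓ → 93
job_id=69: ✓ → 64
job_id=70: ✓ → 86
runtime_s_sum = 174 + 216 + 201 + 181 + 93 + 64 + 86 = 1015
—
[cpu_sum: cpu >= 29 OR state <> 'queued']
job_id=60: ✓ → 78
job_id=61: ✓ → 141
job_id=62: ✓ → 174
job_id=63: ✓ → 216
job_id=64: ✓ → 66
job_id=65: ✗
job_id=66: ✓ → 201
job_id=67: ✗
job_id=68: ✓ → 93
job_id=69: ✓ → 64
job_id=70: ✓ → 86
cpu_sum = 78 + 141 + 174 + 216 + 66 + 201 + 93 + 64 + 86 = 1119

runtime_s_sum=1015, cpu_sum=1119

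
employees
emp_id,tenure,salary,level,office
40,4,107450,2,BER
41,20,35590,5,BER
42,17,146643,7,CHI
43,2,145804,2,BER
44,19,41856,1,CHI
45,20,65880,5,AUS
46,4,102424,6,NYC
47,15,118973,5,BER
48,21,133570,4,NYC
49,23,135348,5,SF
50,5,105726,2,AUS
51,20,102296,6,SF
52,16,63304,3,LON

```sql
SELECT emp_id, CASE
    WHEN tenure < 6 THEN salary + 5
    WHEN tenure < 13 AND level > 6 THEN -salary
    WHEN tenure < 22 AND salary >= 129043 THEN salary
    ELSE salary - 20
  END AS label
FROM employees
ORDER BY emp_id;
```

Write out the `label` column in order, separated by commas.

107455, 35570, 146643, 145809, 41836, 65860, 102429, 118953, 133570, 135328, 105731, 102276, 63284

emp_id=40: tenure < 6 → 107455
emp_id=41: ELSE → 35570
emp_id=42: tenure < 22 AND salary >= 129043 → 146643
emp_id=43: tenure < 6 → 145809
emp_id=44: ELSE → 41836
emp_id=45: ELSE → 65860
emp_id=46: tenure < 6 → 102429
emp_id=47: ELSE → 118953
emp_id=48: tenure < 22 AND salary >= 129043 → 133570
emp_id=49: ELSE → 135328
emp_id=50: tenure < 6 → 105731
emp_id=51: ELSE → 102276
emp_id=52: ELSE → 63284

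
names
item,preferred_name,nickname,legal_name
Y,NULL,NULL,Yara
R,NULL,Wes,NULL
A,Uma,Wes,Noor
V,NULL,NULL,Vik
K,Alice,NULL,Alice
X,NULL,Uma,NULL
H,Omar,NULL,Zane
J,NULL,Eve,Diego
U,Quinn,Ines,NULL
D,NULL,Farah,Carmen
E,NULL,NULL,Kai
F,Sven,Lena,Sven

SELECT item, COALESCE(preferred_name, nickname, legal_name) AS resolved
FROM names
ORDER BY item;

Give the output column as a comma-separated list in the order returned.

Uma, Farah, Kai, Sven, Omar, Eve, Alice, Wes, Quinn, Vik, Uma, Yara

item=A: preferred_name=Uma → Uma
item=D: preferred_name=NULL, nickname=Farah → Farah
item=E: preferred_name=NULL, nickname=NULL, legal_name=Kai → Kai
item=F: preferred_name=Sven → Sven
item=H: preferred_name=Omar → Omar
item=J: preferred_name=NULL, nickname=Eve → Eve
item=K: preferred_name=Alice → Alice
item=R: preferred_name=NULL, nickname=Wes → Wes
item=U: preferred_name=Quinn → Quinn
item=V: preferred_name=NULL, nickname=NULL, legal_name=Vik → Vik
item=X: preferred_name=NULL, nickname=Uma → Uma
item=Y: preferred_name=NULL, nickname=NULL, legal_name=Yara → Yara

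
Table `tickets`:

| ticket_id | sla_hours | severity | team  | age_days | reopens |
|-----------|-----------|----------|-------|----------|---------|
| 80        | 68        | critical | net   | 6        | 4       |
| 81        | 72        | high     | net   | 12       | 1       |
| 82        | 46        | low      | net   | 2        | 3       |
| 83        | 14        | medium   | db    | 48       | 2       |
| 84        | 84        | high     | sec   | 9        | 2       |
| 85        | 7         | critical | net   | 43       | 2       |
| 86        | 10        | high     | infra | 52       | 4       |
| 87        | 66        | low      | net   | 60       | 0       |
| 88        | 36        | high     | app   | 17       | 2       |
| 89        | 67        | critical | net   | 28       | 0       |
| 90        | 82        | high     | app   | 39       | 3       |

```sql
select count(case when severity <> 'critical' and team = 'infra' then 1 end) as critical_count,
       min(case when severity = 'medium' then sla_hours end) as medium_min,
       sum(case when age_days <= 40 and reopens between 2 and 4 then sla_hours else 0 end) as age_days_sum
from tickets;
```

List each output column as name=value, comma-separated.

[critical_count: severity <> 'critical' and team = 'infra']
ticket_id=80: ✗
ticket_id=81: ✗
ticket_id=82: ✗
ticket_id=83: ✗
ticket_id=84: ✗
ticket_id=85: ✗
ticket_id=86: ✓ → 1
ticket_id=87: ✗
ticket_id=88: ✗
ticket_id=89: ✗
ticket_id=90: ✗
critical_count = COUNT(1) = 1
—
[medium_min: severity = 'medium']
ticket_id=80: ✗
ticket_id=81: ✗
ticket_id=82: ✗
ticket_id=83: ✓ → 14
ticket_id=84: ✗
ticket_id=85: ✗
ticket_id=86: ✗
ticket_id=87: ✗
ticket_id=88: ✗
ticket_id=89: ✗
ticket_id=90: ✗
medium_min = MIN(14) = 14
—
[age_days_sum: age_days <= 40 and reopens between 2 and 4]
ticket_id=80: ✓ → 68
ticket_id=81: ✗
ticket_id=82: ✓ → 46
ticket_id=83: ✗
ticket_id=84: ✓ → 84
ticket_id=85: ✗
ticket_id=86: ✗
ticket_id=87: ✗
ticket_id=88: ✓ → 36
ticket_id=89: ✗
ticket_id=90: ✓ → 82
age_days_sum = 68 + 46 + 84 + 36 + 82 = 316

critical_count=1, medium_min=14, age_days_sum=316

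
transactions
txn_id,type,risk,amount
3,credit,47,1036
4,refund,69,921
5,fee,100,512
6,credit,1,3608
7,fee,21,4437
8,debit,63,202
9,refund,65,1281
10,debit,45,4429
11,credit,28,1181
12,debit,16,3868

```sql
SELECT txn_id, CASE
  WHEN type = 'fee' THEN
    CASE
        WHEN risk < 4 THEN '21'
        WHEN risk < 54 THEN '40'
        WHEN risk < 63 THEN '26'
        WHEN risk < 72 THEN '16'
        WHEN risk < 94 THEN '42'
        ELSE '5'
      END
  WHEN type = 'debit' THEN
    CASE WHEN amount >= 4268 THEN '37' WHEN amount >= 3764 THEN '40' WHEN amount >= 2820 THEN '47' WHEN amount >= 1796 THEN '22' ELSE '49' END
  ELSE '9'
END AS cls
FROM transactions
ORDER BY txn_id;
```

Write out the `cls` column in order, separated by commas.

9, 9, 5, 9, 40, 49, 9, 37, 9, 40

txn_id=3: type='credit' → outer ELSE → 9
txn_id=4: type='refund' → outer ELSE → 9
txn_id=5: type='fee' → inner[ELSE] → 5
txn_id=6: type='credit' → outer ELSE → 9
txn_id=7: type='fee' → inner[risk < 54] → 40
txn_id=8: type='debit' → inner[ELSE] → 49
txn_id=9: type='refund' → outer ELSE → 9
txn_id=10: type='debit' → inner[amount >= 4268] → 37
txn_id=11: type='credit' → outer ELSE → 9
txn_id=12: type='debit' → inner[amount >= 3764] → 40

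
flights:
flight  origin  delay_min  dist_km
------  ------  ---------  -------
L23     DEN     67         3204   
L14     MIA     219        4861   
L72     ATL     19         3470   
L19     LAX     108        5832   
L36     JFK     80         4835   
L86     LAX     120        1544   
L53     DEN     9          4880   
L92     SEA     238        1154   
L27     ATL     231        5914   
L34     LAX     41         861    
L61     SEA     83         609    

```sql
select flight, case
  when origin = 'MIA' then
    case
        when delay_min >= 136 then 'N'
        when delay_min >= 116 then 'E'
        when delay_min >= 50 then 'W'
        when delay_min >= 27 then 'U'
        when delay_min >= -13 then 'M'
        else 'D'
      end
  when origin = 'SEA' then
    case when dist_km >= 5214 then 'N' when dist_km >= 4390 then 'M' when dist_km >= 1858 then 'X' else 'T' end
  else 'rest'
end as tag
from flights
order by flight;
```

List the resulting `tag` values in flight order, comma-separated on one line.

N, rest, rest, rest, rest, rest, rest, T, rest, rest, T

flight=L14: origin='MIA' → inner[delay_min >= 136] → N
flight=L19: origin='LAX' → outer ELSE → rest
flight=L23: origin='DEN' → outer ELSE → rest
flight=L27: origin='ATL' → outer ELSE → rest
flight=L34: origin='LAX' → outer ELSE → rest
flight=L36: origin='JFK' → outer ELSE → rest
flight=L53: origin='DEN' → outer ELSE → rest
flight=L61: origin='SEA' → inner[ELSE] → T
flight=L72: origin='ATL' → outer ELSE → rest
flight=L86: origin='LAX' → outer ELSE → rest
flight=L92: origin='SEA' → inner[ELSE] → T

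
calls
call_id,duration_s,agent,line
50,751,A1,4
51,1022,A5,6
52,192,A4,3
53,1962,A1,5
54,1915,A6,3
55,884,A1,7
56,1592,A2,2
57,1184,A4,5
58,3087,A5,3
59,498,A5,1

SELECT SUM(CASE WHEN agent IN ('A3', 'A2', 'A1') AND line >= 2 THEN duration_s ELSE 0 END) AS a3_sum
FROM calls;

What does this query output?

5189

call_id=50: ✓ → 751
call_id=51: ✗
call_id=52: ✗
call_id=53: ✓ → 1962
call_id=54: ✗
call_id=55: ✓ → 884
call_id=56: ✓ → 1592
call_id=57: ✗
call_id=58: ✗
call_id=59: ✗
a3_sum = 751 + 1962 + 884 + 1592 = 5189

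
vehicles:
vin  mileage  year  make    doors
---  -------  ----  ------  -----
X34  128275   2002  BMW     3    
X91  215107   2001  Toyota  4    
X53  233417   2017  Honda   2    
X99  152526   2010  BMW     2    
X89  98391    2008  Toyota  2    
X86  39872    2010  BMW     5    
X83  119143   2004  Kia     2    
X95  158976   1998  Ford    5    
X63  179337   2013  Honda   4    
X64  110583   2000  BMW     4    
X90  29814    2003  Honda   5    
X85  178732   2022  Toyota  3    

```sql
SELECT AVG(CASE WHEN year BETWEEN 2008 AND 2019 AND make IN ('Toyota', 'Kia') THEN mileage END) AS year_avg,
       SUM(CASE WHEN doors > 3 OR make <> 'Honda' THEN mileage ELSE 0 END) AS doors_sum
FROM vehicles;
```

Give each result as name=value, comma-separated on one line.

[year_avg: year BETWEEN 2008 AND 2019 AND make IN ('Toyota', 'Kia')]
vin=X34: ✗
vin=X91: ✗
vin=X53: ✗
vin=X99: ✗
vin=X89: ✓ → 98391
vin=X86: ✗
vin=X83: ✗
vin=X95: ✗
vin=X63: ✗
vin=X64: ✗
vin=X90: ✗
vin=X85: ✗
year_avg = 98391
—
[doors_sum: doors > 3 OR make <> 'Honda']
vin=X34: ✓ → 128275
vin=X91: ✓ → 215107
vin=X53: ✗
vin=X99: ✓ → 152526
vin=X89: ✓ → 98391
vin=X86: ✓ → 39872
vin=X83: ✓ → 119143
vin=X95: ✓ → 158976
vin=X63: ✓ → 179337
vin=X64: ✓ → 110583
vin=X90: ✓ → 29814
vin=X85: ✓ → 178732
doors_sum = 128275 + 215107 + 152526 + 98391 + 39872 + 119143 + 158976 + 179337 + 110583 + 29814 + 178732 = 1410756

year_avg=98391, doors_sum=1410756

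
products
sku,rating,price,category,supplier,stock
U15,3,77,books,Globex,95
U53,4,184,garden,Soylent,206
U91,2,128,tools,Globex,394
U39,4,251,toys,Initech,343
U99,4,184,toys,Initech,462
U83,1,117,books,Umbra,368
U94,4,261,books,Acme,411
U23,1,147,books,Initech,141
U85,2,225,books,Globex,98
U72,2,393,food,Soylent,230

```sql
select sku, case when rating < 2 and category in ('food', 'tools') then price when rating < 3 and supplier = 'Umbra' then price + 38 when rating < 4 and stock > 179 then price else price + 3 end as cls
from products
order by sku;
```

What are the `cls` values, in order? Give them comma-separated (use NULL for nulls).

80, 150, 254, 187, 393, 155, 228, 128, 264, 187

sku=U15: ELSE → 80
sku=U23: ELSE → 150
sku=U39: ELSE → 254
sku=U53: ELSE → 187
sku=U72: rating < 4 and stock > 179 → 393
sku=U83: rating < 3 and supplier = 'Umbra' → 155
sku=U85: ELSE → 228
sku=U91: rating < 4 and stock > 179 → 128
sku=U94: ELSE → 264
sku=U99: ELSE → 187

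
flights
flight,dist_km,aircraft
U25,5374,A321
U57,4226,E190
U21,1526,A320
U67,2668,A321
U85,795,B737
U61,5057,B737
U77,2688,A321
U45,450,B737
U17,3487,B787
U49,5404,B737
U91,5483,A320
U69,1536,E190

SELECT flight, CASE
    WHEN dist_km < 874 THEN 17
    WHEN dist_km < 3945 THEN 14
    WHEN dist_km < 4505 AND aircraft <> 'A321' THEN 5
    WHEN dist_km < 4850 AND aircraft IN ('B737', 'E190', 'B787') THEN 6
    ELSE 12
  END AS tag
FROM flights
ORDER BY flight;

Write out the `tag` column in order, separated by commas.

flight=U17: dist_km < 3945 → 14
flight=U21: dist_km < 3945 → 14
flight=U25: ELSE → 12
flight=U45: dist_km < 874 → 17
flight=U49: ELSE → 12
flight=U57: dist_km < 4505 AND aircraft <> 'A321' → 5
flight=U61: ELSE → 12
flight=U67: dist_km < 3945 → 14
flight=U69: dist_km < 3945 → 14
flight=U77: dist_km < 3945 → 14
flight=U85: dist_km < 874 → 17
flight=U91: ELSE → 12

14, 14, 12, 17, 12, 5, 12, 14, 14, 14, 17, 12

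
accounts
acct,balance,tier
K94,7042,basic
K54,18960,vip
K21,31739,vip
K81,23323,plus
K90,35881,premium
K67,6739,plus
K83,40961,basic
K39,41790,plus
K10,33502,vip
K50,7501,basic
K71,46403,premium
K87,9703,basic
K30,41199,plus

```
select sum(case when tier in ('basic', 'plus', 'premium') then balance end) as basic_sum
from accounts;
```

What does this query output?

260542

acct=K94: ✓ → 7042
acct=K54: ✗
acct=K21: ✗
acct=K81: ✓ → 23323
acct=K90: ✓ → 35881
acct=K67: ✓ → 6739
acct=K83: ✓ → 40961
acct=K39: ✓ → 41790
acct=K10: ✗
acct=K50: ✓ → 7501
acct=K71: ✓ → 46403
acct=K87: ✓ → 9703
acct=K30: ✓ → 41199
basic_sum = 7042 + 23323 + 35881 + 6739 + 40961 + 41790 + 7501 + 46403 + 9703 + 41199 = 260542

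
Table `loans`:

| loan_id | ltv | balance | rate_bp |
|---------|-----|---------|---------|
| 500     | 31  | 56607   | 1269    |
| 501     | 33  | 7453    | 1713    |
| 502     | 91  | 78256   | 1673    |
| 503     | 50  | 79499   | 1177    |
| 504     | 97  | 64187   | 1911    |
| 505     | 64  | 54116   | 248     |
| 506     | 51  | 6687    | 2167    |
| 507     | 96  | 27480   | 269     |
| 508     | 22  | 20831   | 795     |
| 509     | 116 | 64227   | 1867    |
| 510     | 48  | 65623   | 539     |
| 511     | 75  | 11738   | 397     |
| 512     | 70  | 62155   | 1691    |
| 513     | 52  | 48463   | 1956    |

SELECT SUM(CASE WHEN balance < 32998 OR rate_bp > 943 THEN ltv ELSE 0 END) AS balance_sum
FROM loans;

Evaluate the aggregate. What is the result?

784

loan_id=500: ✓ → 31
loan_id=501: ✓ → 33
loan_id=502: ✓ → 91
loan_id=503: ✓ → 50
loan_id=504: ✓ → 97
loan_id=505: ✗
loan_id=506: ✓ → 51
loan_id=507: ✓ → 96
loan_id=508: ✓ → 22
loan_id=509: ✓ → 116
loan_id=510: ✗
loan_id=511: ✓ → 75
loan_id=512: ✓ → 70
loan_id=513: ✓ → 52
balance_sum = 31 + 33 + 91 + 50 + 97 + 51 + 96 + 22 + 116 + 75 + 70 + 52 = 784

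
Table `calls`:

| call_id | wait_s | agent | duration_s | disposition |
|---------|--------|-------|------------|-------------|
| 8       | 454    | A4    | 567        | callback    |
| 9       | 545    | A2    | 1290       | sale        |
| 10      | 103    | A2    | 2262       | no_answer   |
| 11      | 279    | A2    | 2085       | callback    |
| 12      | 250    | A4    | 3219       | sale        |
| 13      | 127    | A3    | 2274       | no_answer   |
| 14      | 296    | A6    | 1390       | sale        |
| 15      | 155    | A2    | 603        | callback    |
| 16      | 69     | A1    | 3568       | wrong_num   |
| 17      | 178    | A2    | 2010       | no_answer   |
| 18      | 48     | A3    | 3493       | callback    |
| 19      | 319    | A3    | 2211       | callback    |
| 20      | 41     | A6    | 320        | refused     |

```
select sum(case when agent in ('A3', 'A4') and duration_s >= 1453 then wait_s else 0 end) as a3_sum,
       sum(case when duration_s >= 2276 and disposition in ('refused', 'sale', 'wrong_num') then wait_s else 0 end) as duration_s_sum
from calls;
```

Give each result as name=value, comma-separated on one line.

a3_sum=744, duration_s_sum=319

[a3_sum: agent in ('A3', 'A4') and duration_s >= 1453]
call_id=8: ✗
call_id=9: ✗
call_id=10: ✗
call_id=11: ✗
call_id=12: ✓ → 250
call_id=13: ✓ → 127
call_id=14: ✗
call_id=15: ✗
call_id=16: ✗
call_id=17: ✗
call_id=18: ✓ → 48
call_id=19: ✓ → 319
call_id=20: ✗
a3_sum = 250 + 127 + 48 + 319 = 744
—
[duration_s_sum: duration_s >= 2276 and disposition in ('refused', 'sale', 'wrong_num')]
call_id=8: ✗
call_id=9: ✗
call_id=10: ✗
call_id=11: ✗
call_id=12: ✓ → 250
call_id=13: ✗
call_id=14: ✗
call_id=15: ✗
call_id=16: ✓ → 69
call_id=17: ✗
call_id=18: ✗
call_id=19: ✗
call_id=20: ✗
duration_s_sum = 250 + 69 = 319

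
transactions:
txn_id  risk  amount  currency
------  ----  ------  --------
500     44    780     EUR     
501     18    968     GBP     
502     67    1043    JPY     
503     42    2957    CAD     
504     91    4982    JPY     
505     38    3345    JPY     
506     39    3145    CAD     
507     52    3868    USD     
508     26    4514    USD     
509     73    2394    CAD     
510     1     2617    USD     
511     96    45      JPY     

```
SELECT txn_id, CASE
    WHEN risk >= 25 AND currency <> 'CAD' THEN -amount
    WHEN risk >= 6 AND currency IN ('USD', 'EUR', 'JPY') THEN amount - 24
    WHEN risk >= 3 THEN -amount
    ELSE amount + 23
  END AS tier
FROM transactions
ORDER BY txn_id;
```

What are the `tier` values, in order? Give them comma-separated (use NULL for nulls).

-780, -968, -1043, -2957, -4982, -3345, -3145, -3868, -4514, -2394, 2640, -45

txn_id=500: risk >= 25 AND currency <> 'CAD' → -780
txn_id=501: risk >= 3 → -968
txn_id=502: risk >= 25 AND currency <> 'CAD' → -1043
txn_id=503: risk >= 3 → -2957
txn_id=504: risk >= 25 AND currency <> 'CAD' → -4982
txn_id=505: risk >= 25 AND currency <> 'CAD' → -3345
txn_id=506: risk >= 3 → -3145
txn_id=507: risk >= 25 AND currency <> 'CAD' → -3868
txn_id=508: risk >= 25 AND currency <> 'CAD' → -4514
txn_id=509: risk >= 3 → -2394
txn_id=510: ELSE → 2640
txn_id=511: risk >= 25 AND currency <> 'CAD' → -45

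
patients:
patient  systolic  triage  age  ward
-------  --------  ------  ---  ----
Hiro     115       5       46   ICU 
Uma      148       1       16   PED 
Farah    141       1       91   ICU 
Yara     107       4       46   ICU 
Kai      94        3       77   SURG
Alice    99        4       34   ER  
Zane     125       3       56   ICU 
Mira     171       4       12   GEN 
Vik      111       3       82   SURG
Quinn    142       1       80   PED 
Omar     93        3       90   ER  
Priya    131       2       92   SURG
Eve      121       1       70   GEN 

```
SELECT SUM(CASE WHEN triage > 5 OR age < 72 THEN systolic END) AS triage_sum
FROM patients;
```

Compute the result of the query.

886

patient=Hiro: ✓ → 115
patient=Uma: ✓ → 148
patient=Farah: ✗
patient=Yara: ✓ → 107
patient=Kai: ✗
patient=Alice: ✓ → 99
patient=Zane: ✓ → 125
patient=Mira: ✓ → 171
patient=Vik: ✗
patient=Quinn: ✗
patient=Omar: ✗
patient=Priya: ✗
patient=Eve: ✓ → 121
triage_sum = 115 + 148 + 107 + 99 + 125 + 171 + 121 = 886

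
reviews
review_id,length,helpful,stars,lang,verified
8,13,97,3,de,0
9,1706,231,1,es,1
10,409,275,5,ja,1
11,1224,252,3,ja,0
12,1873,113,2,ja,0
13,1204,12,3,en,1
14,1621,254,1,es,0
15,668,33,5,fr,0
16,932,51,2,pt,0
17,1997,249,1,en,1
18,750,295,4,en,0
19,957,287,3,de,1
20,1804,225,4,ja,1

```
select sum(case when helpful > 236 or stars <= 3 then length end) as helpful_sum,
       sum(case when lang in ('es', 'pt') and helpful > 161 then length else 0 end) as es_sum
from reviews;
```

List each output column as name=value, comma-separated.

[helpful_sum: helpful > 236 or stars <= 3]
review_id=8: ✓ → 13
review_id=9: ✓ → 1706
review_id=10: ✓ → 409
review_id=11: ✓ → 1224
review_id=12: ✓ → 1873
review_id=13: ✓ → 1204
review_id=14: ✓ → 1621
review_id=15: ✗
review_id=16: ✓ → 932
review_id=17: ✓ → 1997
review_id=18: ✓ → 750
review_id=19: ✓ → 957
review_id=20: ✗
helpful_sum = 13 + 1706 + 409 + 1224 + 1873 + 1204 + 1621 + 932 + 1997 + 750 + 957 = 12686
—
[es_sum: lang in ('es', 'pt') and helpful > 161]
review_id=8: ✗
review_id=9: ✓ → 1706
review_id=10: ✗
review_id=11: ✗
review_id=12: ✗
review_id=13: ✗
review_id=14: ✓ → 1621
review_id=15: ✗
review_id=16: ✗
review_id=17: ✗
review_id=18: ✗
review_id=19: ✗
review_id=20: ✗
es_sum = 1706 + 1621 = 3327

helpful_sum=12686, es_sum=3327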